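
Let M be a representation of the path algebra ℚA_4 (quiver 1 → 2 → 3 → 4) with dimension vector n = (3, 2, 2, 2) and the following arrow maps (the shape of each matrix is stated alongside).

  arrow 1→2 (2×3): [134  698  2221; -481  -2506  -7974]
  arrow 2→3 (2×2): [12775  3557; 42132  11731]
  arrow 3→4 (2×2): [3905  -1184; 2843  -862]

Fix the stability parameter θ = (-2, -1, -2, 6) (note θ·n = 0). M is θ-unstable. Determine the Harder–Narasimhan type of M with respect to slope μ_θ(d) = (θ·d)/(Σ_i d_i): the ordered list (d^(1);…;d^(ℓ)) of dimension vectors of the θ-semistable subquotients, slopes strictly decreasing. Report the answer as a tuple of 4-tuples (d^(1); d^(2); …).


Interval decomposition of M: I[1,1], I[1,4]^2.
HN type (ℓ=3): μ^(1)=6; μ^(2)=-3/2; μ^(3)=-2

((0, 0, 0, 2); (0, 2, 2, 0); (3, 0, 0, 0))


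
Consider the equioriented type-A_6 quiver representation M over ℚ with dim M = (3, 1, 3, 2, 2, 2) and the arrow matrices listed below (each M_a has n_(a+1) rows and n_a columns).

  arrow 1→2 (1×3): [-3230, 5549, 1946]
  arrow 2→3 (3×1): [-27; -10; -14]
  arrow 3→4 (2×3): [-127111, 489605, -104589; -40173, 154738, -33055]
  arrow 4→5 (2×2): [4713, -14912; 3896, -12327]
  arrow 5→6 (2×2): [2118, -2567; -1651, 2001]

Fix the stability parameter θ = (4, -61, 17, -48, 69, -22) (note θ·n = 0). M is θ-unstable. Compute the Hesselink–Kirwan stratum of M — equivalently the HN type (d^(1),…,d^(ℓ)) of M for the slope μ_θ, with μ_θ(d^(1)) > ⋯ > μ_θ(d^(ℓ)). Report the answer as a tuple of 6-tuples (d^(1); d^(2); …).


Via rank(M_{q-1}∘⋯∘M_p): M ≅ I[1,1]^2, I[1,6], I[3,3], I[3,6].
μ_θ-semistable layers: μ^(1)=47/2; μ^(2)=17; μ^(3)=4; μ^(4)=-31/2; μ^(5)=-57/2

((0, 0, 0, 0, 2, 2); (0, 0, 1, 0, 0, 0); (2, 0, 0, 0, 0, 0); (0, 0, 2, 2, 0, 0); (1, 1, 0, 0, 0, 0))


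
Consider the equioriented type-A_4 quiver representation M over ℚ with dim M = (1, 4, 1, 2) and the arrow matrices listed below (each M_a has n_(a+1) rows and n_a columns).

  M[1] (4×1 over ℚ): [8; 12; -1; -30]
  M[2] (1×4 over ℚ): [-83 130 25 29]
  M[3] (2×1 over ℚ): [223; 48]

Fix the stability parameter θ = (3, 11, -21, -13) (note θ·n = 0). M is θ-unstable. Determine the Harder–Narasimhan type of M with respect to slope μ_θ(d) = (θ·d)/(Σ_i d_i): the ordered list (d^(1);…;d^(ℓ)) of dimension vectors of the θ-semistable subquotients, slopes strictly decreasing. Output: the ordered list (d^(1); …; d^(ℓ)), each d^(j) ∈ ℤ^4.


Barcode: M ≅ I[1,4], I[2,2]^3, I[4,4]. HN layers by μ_θ (3 steps, strictly decreasing):
  μ^(1)=11; μ^(2)=-5; μ^(3)=-13

((0, 3, 0, 0); (1, 1, 1, 1); (0, 0, 0, 1))


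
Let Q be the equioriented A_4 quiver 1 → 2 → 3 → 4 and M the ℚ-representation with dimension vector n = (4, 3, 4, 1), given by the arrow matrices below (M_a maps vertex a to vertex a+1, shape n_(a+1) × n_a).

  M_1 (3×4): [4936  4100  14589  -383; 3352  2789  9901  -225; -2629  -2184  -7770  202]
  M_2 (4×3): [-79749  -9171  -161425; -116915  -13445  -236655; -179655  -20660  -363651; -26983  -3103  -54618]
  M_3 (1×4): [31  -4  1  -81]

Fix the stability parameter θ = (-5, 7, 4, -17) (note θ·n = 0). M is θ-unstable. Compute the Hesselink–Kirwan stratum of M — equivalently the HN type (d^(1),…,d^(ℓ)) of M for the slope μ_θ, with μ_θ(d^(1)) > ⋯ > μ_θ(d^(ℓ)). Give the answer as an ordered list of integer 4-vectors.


Barcode: M ≅ I[1,1], I[1,3]^2, I[1,4], I[3,3]. HN layers by μ_θ (4 steps, strictly decreasing):
  μ^(1)=11/2; μ^(2)=4; μ^(3)=-2; μ^(4)=-5

((0, 2, 2, 0); (0, 0, 1, 0); (0, 1, 1, 1); (4, 0, 0, 0))


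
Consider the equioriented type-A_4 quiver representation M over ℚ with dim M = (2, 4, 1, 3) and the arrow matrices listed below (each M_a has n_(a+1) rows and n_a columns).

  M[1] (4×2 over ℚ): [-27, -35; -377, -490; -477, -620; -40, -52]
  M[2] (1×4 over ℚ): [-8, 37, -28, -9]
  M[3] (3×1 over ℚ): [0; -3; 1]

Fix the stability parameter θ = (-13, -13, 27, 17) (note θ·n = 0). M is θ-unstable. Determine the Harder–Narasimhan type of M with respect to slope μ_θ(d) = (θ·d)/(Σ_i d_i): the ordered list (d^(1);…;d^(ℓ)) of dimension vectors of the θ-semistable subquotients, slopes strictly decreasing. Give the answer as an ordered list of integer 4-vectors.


Interval decomposition of M: I[1,2], I[1,4], I[2,2]^2, I[4,4]^2.
HN type (ℓ=3): μ^(1)=22; μ^(2)=17; μ^(3)=-13

((0, 0, 1, 1); (0, 0, 0, 2); (2, 4, 0, 0))


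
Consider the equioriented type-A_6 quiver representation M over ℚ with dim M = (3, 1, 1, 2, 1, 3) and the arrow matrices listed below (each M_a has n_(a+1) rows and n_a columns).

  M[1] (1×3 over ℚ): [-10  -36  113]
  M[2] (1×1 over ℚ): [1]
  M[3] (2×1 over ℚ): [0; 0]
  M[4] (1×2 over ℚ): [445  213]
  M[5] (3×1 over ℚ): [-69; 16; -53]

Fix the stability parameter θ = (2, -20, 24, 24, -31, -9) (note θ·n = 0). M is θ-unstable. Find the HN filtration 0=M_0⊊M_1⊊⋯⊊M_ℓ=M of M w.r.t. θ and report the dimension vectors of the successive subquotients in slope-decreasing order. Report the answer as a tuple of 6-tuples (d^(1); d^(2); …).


Via rank(M_{q-1}∘⋯∘M_p): M ≅ I[1,1]^2, I[1,3], I[4,4], I[4,6], I[6,6]^2.
μ_θ-semistable layers: μ^(1)=24; μ^(2)=2; μ^(3)=-16/3; μ^(4)=-9

((0, 0, 1, 1, 0, 0); (2, 0, 0, 0, 0, 0); (0, 0, 0, 1, 1, 1); (1, 1, 0, 0, 0, 2))


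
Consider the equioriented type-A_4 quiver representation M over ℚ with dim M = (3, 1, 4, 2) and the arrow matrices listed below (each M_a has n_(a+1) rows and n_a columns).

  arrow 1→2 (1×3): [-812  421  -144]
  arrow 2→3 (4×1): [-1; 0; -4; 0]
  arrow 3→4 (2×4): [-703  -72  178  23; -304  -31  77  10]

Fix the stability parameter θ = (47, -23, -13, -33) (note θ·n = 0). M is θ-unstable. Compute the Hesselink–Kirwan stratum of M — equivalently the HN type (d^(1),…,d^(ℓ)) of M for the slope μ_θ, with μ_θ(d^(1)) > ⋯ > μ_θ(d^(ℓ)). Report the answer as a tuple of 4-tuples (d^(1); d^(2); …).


Interval decomposition of M: I[1,1]^2, I[1,4], I[3,3]^2, I[3,4].
HN type (ℓ=4): μ^(1)=47; μ^(2)=-11/2; μ^(3)=-13; μ^(4)=-23

((2, 0, 0, 0); (1, 1, 1, 1); (0, 0, 2, 0); (0, 0, 1, 1))


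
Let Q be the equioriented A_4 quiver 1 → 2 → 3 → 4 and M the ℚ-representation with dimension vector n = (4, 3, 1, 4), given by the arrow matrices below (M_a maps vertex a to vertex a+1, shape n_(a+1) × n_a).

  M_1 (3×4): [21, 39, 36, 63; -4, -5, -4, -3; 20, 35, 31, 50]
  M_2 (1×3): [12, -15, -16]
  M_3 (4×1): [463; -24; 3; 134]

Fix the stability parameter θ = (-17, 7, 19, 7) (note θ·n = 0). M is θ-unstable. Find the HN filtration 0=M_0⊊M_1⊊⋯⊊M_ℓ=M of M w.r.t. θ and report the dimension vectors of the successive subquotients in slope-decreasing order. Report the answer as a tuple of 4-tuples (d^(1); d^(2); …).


Interval decomposition of M: I[1,1], I[1,2]^2, I[1,4], I[4,4]^3.
HN type (ℓ=3): μ^(1)=13; μ^(2)=7; μ^(3)=-17

((0, 0, 1, 1); (0, 3, 0, 3); (4, 0, 0, 0))


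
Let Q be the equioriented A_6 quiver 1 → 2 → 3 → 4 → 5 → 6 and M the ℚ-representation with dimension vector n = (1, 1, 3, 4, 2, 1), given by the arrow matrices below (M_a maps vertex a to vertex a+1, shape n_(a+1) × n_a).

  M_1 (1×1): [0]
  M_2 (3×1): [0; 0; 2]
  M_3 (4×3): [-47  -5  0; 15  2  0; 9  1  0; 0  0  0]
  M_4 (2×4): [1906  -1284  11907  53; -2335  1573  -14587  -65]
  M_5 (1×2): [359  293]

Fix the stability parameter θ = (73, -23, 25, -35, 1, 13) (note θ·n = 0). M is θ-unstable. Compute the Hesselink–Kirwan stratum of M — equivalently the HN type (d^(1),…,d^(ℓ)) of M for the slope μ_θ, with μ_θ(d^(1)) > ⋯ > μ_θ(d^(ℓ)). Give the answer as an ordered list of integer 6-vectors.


Interval decomposition of M: I[1,1], I[2,3], I[3,5], I[3,6], I[4,4]^2.
HN type (ℓ=7): μ^(1)=73; μ^(2)=25; μ^(3)=13; μ^(4)=1; μ^(5)=-5; μ^(6)=-23; μ^(7)=-35

((1, 0, 0, 0, 0, 0); (0, 0, 1, 0, 0, 0); (0, 0, 0, 0, 0, 1); (0, 0, 0, 0, 2, 0); (0, 0, 2, 2, 0, 0); (0, 1, 0, 0, 0, 0); (0, 0, 0, 2, 0, 0))


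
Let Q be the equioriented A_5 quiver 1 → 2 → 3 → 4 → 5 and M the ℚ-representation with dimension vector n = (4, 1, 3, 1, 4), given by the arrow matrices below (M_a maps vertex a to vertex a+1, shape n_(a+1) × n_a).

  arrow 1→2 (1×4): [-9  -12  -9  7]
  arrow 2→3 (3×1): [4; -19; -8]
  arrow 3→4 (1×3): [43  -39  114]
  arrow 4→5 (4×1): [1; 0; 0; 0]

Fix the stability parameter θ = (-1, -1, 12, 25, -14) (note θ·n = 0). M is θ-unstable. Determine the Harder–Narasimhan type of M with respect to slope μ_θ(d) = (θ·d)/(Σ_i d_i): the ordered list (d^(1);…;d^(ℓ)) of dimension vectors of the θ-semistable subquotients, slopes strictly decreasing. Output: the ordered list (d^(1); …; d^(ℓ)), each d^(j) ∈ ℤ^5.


Via rank(M_{q-1}∘⋯∘M_p): M ≅ I[1,1]^3, I[1,5], I[3,3]^2, I[5,5]^3.
μ_θ-semistable layers: μ^(1)=12; μ^(2)=23/3; μ^(3)=-1; μ^(4)=-14

((0, 0, 2, 0, 0); (0, 0, 1, 1, 1); (4, 1, 0, 0, 0); (0, 0, 0, 0, 3))


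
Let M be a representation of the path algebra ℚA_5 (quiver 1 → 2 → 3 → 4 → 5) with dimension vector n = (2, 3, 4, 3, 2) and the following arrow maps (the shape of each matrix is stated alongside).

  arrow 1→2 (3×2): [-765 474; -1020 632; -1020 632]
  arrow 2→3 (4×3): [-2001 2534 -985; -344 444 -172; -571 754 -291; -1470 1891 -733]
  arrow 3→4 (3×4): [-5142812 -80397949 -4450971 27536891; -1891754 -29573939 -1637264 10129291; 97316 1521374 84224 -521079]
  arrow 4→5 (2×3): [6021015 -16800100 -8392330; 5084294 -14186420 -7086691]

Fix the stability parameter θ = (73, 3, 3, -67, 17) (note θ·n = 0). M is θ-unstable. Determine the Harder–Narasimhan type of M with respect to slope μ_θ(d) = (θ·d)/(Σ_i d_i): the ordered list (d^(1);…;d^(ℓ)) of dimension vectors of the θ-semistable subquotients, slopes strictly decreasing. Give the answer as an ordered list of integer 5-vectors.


Barcode: M ≅ I[1,1], I[1,5], I[2,4], I[2,5], I[3,3]. HN layers by μ_θ (4 steps, strictly decreasing):
  μ^(1)=73; μ^(2)=17; μ^(3)=3; μ^(4)=-61/3

((1, 0, 0, 0, 0); (0, 0, 0, 0, 2); (1, 1, 2, 1, 0); (0, 2, 2, 2, 0))


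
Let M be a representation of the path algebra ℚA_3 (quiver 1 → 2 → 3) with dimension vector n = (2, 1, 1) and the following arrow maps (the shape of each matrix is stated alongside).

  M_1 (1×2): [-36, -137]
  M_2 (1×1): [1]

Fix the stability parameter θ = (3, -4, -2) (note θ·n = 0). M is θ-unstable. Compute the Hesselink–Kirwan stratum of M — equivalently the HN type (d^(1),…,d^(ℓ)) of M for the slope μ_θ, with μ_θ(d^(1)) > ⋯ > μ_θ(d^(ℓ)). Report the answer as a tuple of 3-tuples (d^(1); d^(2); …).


Interval decomposition of M: I[1,1], I[1,3].
HN type (ℓ=2): μ^(1)=3; μ^(2)=-1

((1, 0, 0); (1, 1, 1))


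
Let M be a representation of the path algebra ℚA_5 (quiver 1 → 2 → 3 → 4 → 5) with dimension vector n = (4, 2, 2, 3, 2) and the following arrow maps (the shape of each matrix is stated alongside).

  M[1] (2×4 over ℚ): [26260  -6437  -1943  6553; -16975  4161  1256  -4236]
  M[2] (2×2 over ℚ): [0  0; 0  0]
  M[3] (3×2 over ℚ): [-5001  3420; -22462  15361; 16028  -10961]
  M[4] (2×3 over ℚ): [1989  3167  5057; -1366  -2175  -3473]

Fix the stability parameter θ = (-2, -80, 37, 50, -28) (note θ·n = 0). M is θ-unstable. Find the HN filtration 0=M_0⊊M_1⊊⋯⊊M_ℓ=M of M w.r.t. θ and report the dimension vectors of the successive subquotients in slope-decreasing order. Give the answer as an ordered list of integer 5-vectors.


Interval decomposition of M: I[1,1]^2, I[1,2]^2, I[3,5]^2, I[4,4].
HN type (ℓ=4): μ^(1)=50; μ^(2)=59/3; μ^(3)=-2; μ^(4)=-41

((0, 0, 0, 1, 0); (0, 0, 2, 2, 2); (2, 0, 0, 0, 0); (2, 2, 0, 0, 0))


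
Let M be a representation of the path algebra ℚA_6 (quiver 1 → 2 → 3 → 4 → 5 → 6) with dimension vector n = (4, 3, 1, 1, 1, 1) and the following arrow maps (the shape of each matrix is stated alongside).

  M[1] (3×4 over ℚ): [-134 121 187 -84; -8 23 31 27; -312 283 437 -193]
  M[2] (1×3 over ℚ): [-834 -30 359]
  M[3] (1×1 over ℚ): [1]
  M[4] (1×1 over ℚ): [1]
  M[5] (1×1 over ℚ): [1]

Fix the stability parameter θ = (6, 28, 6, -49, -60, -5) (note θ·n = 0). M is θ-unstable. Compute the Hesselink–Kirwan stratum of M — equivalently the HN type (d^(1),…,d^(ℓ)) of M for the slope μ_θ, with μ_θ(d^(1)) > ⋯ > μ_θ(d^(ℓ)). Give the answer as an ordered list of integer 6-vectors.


Via rank(M_{q-1}∘⋯∘M_p): M ≅ I[1,1], I[1,2]^2, I[1,6].
μ_θ-semistable layers: μ^(1)=28; μ^(2)=6; μ^(3)=-5; μ^(4)=-69/5

((0, 2, 0, 0, 0, 0); (3, 0, 0, 0, 0, 0); (0, 0, 0, 0, 0, 1); (1, 1, 1, 1, 1, 0))


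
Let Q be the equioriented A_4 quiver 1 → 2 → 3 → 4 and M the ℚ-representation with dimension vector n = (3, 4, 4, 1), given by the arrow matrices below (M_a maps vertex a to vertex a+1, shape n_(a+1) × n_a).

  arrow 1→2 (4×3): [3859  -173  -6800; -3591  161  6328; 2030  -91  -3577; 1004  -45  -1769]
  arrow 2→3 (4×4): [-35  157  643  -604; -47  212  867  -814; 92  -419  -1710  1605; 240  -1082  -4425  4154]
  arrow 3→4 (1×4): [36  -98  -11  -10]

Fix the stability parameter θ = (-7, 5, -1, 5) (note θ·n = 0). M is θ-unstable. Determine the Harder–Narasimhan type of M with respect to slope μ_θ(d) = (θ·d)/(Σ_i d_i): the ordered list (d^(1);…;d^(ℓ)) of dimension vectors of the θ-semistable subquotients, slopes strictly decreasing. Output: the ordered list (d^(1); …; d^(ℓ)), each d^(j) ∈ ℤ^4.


Via rank(M_{q-1}∘⋯∘M_p): M ≅ I[1,1], I[1,3], I[1,4], I[2,3]^2.
μ_θ-semistable layers: μ^(1)=5; μ^(2)=2; μ^(3)=-7

((0, 0, 0, 1); (0, 4, 4, 0); (3, 0, 0, 0))


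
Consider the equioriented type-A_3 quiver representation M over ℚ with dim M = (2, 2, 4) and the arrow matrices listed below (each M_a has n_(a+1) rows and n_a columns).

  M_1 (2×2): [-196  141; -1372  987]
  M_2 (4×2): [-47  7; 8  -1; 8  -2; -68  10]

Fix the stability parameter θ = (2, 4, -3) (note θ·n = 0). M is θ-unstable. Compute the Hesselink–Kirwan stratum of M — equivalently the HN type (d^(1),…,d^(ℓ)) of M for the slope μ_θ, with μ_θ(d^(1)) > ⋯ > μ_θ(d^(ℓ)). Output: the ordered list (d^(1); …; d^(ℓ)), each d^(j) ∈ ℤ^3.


Via rank(M_{q-1}∘⋯∘M_p): M ≅ I[1,1], I[1,3], I[2,3], I[3,3]^2.
μ_θ-semistable layers: μ^(1)=2; μ^(2)=1; μ^(3)=1/2; μ^(4)=-3

((1, 0, 0); (1, 1, 1); (0, 1, 1); (0, 0, 2))


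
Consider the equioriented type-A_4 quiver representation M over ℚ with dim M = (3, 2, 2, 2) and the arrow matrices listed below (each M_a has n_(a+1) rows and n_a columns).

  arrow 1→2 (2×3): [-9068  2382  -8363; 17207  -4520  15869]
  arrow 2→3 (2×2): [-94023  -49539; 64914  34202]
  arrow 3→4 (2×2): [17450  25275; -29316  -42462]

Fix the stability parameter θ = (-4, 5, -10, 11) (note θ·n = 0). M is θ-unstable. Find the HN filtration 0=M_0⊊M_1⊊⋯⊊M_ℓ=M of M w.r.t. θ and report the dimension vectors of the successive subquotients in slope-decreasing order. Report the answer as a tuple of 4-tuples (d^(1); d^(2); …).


Interval decomposition of M: I[1,1], I[1,2], I[1,3], I[3,4], I[4,4].
HN type (ℓ=5): μ^(1)=11; μ^(2)=5; μ^(3)=-5/2; μ^(4)=-4; μ^(5)=-10

((0, 0, 0, 2); (0, 1, 0, 0); (0, 1, 1, 0); (3, 0, 0, 0); (0, 0, 1, 0))


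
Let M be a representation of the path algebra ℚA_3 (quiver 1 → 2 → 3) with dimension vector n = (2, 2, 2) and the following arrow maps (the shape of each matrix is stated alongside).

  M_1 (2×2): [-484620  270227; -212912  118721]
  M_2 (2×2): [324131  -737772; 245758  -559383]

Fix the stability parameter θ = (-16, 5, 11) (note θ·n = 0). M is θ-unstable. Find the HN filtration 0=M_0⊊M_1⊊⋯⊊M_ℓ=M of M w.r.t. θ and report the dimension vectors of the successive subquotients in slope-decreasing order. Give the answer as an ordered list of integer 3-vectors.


Via rank(M_{q-1}∘⋯∘M_p): M ≅ I[1,3]^2.
μ_θ-semistable layers: μ^(1)=11; μ^(2)=5; μ^(3)=-16

((0, 0, 2); (0, 2, 0); (2, 0, 0))


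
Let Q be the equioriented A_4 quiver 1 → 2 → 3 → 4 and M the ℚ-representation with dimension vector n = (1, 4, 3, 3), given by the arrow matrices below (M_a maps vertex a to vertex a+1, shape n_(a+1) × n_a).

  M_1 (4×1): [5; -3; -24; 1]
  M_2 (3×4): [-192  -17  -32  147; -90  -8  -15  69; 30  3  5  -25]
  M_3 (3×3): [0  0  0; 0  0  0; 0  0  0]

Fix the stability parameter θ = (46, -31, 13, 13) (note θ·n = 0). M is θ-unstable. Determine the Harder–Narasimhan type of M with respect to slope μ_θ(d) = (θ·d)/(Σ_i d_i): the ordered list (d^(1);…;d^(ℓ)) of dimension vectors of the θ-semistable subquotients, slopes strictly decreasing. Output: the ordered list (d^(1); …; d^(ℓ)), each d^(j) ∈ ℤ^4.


Via rank(M_{q-1}∘⋯∘M_p): M ≅ I[1,3], I[2,2], I[2,3]^2, I[4,4]^3.
μ_θ-semistable layers: μ^(1)=13; μ^(2)=15/2; μ^(3)=-31

((0, 0, 3, 3); (1, 1, 0, 0); (0, 3, 0, 0))


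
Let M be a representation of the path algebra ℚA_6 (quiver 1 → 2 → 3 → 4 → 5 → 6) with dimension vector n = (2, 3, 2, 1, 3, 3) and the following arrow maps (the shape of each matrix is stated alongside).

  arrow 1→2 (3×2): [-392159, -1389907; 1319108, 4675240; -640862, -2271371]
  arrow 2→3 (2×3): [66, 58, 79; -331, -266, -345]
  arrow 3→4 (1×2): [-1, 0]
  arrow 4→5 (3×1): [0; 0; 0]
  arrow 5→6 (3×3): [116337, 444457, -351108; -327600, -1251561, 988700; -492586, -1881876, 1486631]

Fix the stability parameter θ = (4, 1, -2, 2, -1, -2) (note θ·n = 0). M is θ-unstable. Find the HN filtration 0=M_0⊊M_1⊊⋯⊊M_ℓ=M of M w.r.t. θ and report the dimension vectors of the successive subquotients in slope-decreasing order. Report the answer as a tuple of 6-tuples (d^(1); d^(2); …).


Barcode: M ≅ I[1,3], I[1,4], I[2,2], I[5,6]^3. HN layers by μ_θ (3 steps, strictly decreasing):
  μ^(1)=2; μ^(2)=1; μ^(3)=-3/2

((0, 0, 0, 1, 0, 0); (2, 3, 2, 0, 0, 0); (0, 0, 0, 0, 3, 3))


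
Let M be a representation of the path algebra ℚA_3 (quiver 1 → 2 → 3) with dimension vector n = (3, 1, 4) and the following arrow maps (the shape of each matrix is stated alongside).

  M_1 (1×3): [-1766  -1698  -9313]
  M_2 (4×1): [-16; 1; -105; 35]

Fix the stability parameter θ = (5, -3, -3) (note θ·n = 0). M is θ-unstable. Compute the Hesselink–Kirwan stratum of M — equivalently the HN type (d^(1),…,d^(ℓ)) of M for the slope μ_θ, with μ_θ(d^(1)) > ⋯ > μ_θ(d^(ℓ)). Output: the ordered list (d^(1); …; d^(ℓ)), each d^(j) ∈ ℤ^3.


Barcode: M ≅ I[1,1]^2, I[1,3], I[3,3]^3. HN layers by μ_θ (3 steps, strictly decreasing):
  μ^(1)=5; μ^(2)=-1/3; μ^(3)=-3

((2, 0, 0); (1, 1, 1); (0, 0, 3))


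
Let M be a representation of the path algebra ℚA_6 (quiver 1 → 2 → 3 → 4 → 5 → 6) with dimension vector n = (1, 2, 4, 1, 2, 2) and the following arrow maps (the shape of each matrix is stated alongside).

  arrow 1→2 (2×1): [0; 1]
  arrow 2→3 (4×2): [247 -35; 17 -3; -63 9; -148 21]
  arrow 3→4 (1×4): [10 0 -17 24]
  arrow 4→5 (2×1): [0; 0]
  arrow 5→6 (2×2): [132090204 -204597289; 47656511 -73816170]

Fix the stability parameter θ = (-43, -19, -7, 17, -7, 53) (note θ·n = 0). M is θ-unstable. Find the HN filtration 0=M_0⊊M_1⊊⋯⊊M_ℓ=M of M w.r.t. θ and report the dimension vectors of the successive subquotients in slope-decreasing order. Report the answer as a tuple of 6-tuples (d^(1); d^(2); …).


Barcode: M ≅ I[1,4], I[2,3], I[3,3]^2, I[5,6]^2. HN layers by μ_θ (5 steps, strictly decreasing):
  μ^(1)=53; μ^(2)=17; μ^(3)=-7; μ^(4)=-19; μ^(5)=-43

((0, 0, 0, 0, 0, 2); (0, 0, 0, 1, 0, 0); (0, 0, 4, 0, 2, 0); (0, 2, 0, 0, 0, 0); (1, 0, 0, 0, 0, 0))


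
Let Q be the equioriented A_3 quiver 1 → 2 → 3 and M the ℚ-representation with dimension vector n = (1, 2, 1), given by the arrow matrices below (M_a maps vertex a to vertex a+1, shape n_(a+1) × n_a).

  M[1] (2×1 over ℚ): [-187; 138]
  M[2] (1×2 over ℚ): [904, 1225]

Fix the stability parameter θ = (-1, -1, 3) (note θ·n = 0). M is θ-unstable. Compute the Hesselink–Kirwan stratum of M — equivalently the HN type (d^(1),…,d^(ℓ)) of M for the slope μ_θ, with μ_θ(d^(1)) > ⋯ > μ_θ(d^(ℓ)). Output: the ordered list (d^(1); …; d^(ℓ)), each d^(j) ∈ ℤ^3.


Via rank(M_{q-1}∘⋯∘M_p): M ≅ I[1,3], I[2,2].
μ_θ-semistable layers: μ^(1)=3; μ^(2)=-1

((0, 0, 1); (1, 2, 0))


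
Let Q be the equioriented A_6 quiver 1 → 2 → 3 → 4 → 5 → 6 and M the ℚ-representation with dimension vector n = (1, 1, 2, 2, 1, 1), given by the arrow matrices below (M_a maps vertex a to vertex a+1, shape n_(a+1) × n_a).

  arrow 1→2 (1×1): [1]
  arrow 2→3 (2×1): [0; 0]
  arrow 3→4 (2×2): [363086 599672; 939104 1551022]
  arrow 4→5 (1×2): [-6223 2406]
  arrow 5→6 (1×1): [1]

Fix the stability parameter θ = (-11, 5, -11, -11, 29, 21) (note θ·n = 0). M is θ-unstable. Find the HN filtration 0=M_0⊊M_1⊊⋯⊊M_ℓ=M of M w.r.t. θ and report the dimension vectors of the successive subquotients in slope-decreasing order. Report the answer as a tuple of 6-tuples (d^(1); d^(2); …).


Via rank(M_{q-1}∘⋯∘M_p): M ≅ I[1,2], I[3,4], I[3,6].
μ_θ-semistable layers: μ^(1)=25; μ^(2)=5; μ^(3)=-11

((0, 0, 0, 0, 1, 1); (0, 1, 0, 0, 0, 0); (1, 0, 2, 2, 0, 0))


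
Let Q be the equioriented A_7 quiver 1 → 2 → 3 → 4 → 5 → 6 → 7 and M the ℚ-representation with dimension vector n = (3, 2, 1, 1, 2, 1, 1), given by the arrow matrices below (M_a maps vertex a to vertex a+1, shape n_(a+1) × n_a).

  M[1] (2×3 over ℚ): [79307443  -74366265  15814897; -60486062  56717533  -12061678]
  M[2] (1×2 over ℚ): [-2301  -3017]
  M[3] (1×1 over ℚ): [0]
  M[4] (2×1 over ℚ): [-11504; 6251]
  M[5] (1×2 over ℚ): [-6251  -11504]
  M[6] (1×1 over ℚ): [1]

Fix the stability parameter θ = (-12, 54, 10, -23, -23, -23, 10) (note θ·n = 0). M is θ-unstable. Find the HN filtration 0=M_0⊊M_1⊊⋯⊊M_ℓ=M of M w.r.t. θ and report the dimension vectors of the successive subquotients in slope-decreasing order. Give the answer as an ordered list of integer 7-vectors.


Via rank(M_{q-1}∘⋯∘M_p): M ≅ I[1,1], I[1,2], I[1,3], I[4,5], I[5,7].
μ_θ-semistable layers: μ^(1)=54; μ^(2)=32; μ^(3)=10; μ^(4)=-12; μ^(5)=-23

((0, 1, 0, 0, 0, 0, 0); (0, 1, 1, 0, 0, 0, 0); (0, 0, 0, 0, 0, 0, 1); (3, 0, 0, 0, 0, 0, 0); (0, 0, 0, 1, 2, 1, 0))


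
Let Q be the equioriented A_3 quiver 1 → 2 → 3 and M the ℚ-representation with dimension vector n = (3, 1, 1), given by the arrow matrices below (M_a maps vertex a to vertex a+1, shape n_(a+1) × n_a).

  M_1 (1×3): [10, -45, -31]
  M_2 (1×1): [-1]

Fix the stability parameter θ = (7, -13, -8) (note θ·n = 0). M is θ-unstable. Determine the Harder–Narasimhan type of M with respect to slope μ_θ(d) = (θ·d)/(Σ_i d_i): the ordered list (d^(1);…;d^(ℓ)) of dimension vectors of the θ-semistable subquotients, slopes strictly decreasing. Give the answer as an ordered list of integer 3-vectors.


Via rank(M_{q-1}∘⋯∘M_p): M ≅ I[1,1]^2, I[1,3].
μ_θ-semistable layers: μ^(1)=7; μ^(2)=-14/3

((2, 0, 0); (1, 1, 1))


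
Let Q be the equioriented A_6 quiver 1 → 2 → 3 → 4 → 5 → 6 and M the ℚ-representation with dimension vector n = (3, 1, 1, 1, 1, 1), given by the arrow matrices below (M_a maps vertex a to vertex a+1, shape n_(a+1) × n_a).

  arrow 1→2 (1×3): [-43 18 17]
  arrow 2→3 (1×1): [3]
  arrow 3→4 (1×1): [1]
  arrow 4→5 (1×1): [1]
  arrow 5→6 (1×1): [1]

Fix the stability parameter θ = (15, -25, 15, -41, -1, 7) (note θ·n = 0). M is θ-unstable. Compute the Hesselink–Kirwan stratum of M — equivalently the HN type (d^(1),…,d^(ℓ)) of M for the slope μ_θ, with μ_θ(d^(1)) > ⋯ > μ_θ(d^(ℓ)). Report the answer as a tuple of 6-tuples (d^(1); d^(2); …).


Interval decomposition of M: I[1,1]^2, I[1,6].
HN type (ℓ=4): μ^(1)=15; μ^(2)=7; μ^(3)=-1; μ^(4)=-9

((2, 0, 0, 0, 0, 0); (0, 0, 0, 0, 0, 1); (0, 0, 0, 0, 1, 0); (1, 1, 1, 1, 0, 0))


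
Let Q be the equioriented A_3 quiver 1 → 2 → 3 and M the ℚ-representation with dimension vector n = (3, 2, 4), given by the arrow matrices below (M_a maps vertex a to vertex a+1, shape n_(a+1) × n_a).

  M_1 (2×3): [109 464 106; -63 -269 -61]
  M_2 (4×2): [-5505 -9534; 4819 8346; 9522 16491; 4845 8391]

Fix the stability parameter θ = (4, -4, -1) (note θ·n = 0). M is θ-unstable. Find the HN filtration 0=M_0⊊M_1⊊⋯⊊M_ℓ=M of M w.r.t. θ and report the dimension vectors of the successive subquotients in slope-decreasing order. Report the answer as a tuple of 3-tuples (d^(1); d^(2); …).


Via rank(M_{q-1}∘⋯∘M_p): M ≅ I[1,1], I[1,3]^2, I[3,3]^2.
μ_θ-semistable layers: μ^(1)=4; μ^(2)=-1/3; μ^(3)=-1

((1, 0, 0); (2, 2, 2); (0, 0, 2))


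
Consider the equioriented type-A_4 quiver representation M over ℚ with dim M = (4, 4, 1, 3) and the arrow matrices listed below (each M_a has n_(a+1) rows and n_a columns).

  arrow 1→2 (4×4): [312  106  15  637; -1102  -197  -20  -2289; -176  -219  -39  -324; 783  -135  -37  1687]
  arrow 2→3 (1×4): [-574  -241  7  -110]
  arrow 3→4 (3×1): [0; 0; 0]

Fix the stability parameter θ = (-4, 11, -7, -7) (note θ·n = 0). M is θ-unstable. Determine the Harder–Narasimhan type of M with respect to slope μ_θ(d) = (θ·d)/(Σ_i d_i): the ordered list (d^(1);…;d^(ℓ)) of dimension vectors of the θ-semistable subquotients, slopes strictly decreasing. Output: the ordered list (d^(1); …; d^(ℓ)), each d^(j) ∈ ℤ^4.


Via rank(M_{q-1}∘⋯∘M_p): M ≅ I[1,1], I[1,2]^2, I[1,3], I[2,2], I[4,4]^3.
μ_θ-semistable layers: μ^(1)=11; μ^(2)=2; μ^(3)=-4; μ^(4)=-7

((0, 3, 0, 0); (0, 1, 1, 0); (4, 0, 0, 0); (0, 0, 0, 3))


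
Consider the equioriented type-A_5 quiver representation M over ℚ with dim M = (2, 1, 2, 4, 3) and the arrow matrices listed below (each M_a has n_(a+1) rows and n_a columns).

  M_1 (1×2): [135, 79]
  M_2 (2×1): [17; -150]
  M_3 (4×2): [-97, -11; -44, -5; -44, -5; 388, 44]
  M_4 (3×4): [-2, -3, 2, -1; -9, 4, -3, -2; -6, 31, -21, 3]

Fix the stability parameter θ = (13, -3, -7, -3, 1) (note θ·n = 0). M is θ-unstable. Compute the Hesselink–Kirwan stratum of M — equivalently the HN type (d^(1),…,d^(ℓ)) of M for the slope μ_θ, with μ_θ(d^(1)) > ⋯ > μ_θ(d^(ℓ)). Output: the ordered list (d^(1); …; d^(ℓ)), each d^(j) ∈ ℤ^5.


Barcode: M ≅ I[1,1], I[1,5], I[3,5], I[4,4], I[4,5]. HN layers by μ_θ (5 steps, strictly decreasing):
  μ^(1)=13; μ^(2)=1; μ^(3)=0; μ^(4)=-3; μ^(5)=-7

((1, 0, 0, 0, 0); (0, 0, 0, 0, 3); (1, 1, 1, 1, 0); (0, 0, 0, 3, 0); (0, 0, 1, 0, 0))


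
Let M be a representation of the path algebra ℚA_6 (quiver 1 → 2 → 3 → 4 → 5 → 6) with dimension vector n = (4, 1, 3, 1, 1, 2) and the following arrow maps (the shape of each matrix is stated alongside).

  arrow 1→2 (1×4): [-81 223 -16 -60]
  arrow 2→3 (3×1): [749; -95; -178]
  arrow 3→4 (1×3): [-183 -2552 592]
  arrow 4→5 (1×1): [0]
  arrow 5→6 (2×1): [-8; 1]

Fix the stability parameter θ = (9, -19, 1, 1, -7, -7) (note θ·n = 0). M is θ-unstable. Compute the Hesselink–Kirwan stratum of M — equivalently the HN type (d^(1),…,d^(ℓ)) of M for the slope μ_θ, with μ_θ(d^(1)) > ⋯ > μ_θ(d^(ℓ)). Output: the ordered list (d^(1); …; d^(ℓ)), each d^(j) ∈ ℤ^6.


Via rank(M_{q-1}∘⋯∘M_p): M ≅ I[1,1]^3, I[1,4], I[3,3]^2, I[5,6], I[6,6].
μ_θ-semistable layers: μ^(1)=9; μ^(2)=1; μ^(3)=-5; μ^(4)=-7

((3, 0, 0, 0, 0, 0); (0, 0, 3, 1, 0, 0); (1, 1, 0, 0, 0, 0); (0, 0, 0, 0, 1, 2))


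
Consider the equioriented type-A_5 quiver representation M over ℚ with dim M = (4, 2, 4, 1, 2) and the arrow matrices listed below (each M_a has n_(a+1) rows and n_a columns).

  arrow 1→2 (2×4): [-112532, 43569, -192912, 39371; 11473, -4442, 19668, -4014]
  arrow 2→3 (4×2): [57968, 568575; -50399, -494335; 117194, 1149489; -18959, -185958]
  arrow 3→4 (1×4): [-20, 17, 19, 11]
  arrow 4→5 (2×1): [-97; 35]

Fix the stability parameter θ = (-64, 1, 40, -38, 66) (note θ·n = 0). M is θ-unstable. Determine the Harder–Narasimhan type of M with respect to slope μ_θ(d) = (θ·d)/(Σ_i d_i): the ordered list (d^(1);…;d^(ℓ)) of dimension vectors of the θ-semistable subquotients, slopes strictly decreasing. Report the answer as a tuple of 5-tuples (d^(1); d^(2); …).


Barcode: M ≅ I[1,1]^2, I[1,3], I[1,5], I[3,3]^2, I[5,5]. HN layers by μ_θ (4 steps, strictly decreasing):
  μ^(1)=66; μ^(2)=40; μ^(3)=1; μ^(4)=-64

((0, 0, 0, 0, 2); (0, 0, 3, 0, 0); (0, 2, 1, 1, 0); (4, 0, 0, 0, 0))


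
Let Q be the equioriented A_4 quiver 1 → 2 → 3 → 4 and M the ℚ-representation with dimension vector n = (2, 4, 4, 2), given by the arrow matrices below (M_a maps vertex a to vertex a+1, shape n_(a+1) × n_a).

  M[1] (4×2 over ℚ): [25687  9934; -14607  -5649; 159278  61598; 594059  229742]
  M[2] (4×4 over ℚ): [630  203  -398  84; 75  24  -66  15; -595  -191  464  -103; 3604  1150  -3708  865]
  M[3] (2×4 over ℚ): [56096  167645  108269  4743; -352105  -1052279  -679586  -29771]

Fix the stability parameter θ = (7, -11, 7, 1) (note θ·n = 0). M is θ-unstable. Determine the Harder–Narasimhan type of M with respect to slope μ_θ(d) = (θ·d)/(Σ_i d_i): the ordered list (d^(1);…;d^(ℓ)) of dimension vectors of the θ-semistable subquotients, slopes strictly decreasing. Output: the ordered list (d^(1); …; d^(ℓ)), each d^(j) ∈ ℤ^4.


Interval decomposition of M: I[1,3], I[1,4], I[2,3], I[2,4].
HN type (ℓ=4): μ^(1)=7; μ^(2)=4; μ^(3)=-2; μ^(4)=-11

((0, 0, 2, 0); (0, 0, 2, 2); (2, 2, 0, 0); (0, 2, 0, 0))


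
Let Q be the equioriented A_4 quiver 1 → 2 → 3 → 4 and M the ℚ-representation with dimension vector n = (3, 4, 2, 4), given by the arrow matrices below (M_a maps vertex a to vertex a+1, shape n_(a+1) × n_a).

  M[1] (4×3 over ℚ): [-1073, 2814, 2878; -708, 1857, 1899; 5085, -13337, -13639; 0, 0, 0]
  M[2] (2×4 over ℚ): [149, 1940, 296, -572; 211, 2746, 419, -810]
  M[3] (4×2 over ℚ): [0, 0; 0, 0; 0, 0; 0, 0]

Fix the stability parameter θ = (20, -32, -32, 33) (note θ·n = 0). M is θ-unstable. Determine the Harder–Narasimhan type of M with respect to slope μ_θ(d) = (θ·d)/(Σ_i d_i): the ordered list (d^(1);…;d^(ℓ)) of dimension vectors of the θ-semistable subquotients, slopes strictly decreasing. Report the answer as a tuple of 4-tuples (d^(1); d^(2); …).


Via rank(M_{q-1}∘⋯∘M_p): M ≅ I[1,1], I[1,3]^2, I[2,2]^2, I[4,4]^4.
μ_θ-semistable layers: μ^(1)=33; μ^(2)=20; μ^(3)=-44/3; μ^(4)=-32

((0, 0, 0, 4); (1, 0, 0, 0); (2, 2, 2, 0); (0, 2, 0, 0))


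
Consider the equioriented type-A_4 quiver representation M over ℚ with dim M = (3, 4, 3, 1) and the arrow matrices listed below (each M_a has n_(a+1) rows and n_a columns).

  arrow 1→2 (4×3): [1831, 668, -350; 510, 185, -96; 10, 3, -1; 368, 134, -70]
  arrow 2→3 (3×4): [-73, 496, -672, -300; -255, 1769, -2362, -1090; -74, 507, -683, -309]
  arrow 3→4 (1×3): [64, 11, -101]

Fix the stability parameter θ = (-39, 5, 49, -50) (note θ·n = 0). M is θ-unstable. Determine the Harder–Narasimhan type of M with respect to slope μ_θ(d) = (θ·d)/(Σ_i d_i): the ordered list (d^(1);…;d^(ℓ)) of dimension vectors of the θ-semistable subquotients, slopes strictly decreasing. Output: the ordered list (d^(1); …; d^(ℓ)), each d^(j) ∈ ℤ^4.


Interval decomposition of M: I[1,3]^2, I[1,4], I[2,2].
HN type (ℓ=4): μ^(1)=49; μ^(2)=5; μ^(3)=4/3; μ^(4)=-39

((0, 0, 2, 0); (0, 3, 0, 0); (0, 1, 1, 1); (3, 0, 0, 0))


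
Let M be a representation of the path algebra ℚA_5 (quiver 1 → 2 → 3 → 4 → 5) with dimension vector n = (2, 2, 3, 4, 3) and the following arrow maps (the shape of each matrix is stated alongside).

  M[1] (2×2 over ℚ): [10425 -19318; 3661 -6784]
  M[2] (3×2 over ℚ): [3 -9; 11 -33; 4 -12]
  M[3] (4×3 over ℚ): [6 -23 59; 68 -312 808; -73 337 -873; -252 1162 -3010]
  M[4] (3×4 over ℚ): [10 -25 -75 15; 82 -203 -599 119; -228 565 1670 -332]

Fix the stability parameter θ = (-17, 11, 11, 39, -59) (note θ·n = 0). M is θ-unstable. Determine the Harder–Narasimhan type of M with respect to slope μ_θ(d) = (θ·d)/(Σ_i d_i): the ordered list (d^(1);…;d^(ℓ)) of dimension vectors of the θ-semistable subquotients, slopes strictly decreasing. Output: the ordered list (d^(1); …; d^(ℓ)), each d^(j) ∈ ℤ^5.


Interval decomposition of M: I[1,2], I[1,4], I[3,3], I[3,5], I[4,4], I[4,5], I[5,5].
HN type (ℓ=6): μ^(1)=39; μ^(2)=11; μ^(3)=-3; μ^(4)=-10; μ^(5)=-17; μ^(6)=-59

((0, 0, 0, 2, 0); (0, 2, 2, 0, 0); (0, 0, 1, 1, 1); (0, 0, 0, 1, 1); (2, 0, 0, 0, 0); (0, 0, 0, 0, 1))


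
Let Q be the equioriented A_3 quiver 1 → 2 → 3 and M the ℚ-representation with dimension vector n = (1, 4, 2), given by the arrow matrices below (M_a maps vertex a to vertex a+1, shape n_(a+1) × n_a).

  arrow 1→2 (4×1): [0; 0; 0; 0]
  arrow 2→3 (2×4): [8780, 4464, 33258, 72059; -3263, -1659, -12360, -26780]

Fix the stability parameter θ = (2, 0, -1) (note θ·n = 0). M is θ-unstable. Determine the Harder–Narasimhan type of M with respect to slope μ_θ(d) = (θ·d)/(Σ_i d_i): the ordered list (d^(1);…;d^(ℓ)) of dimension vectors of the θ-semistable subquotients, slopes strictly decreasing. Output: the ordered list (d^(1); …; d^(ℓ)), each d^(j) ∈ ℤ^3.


Via rank(M_{q-1}∘⋯∘M_p): M ≅ I[1,1], I[2,2]^2, I[2,3]^2.
μ_θ-semistable layers: μ^(1)=2; μ^(2)=0; μ^(3)=-1/2

((1, 0, 0); (0, 2, 0); (0, 2, 2))


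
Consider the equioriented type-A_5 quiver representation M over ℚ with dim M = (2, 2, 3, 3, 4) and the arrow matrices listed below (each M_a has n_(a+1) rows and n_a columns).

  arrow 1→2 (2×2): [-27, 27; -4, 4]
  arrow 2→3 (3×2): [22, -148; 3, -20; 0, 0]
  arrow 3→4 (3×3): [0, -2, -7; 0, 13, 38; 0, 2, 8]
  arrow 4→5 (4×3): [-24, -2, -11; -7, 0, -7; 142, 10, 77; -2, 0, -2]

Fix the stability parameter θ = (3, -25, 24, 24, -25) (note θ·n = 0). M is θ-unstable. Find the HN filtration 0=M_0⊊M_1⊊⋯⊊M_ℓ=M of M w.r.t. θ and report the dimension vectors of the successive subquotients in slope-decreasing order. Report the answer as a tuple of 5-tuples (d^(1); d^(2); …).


Via rank(M_{q-1}∘⋯∘M_p): M ≅ I[1,1], I[1,4], I[2,3], I[3,5], I[4,5], I[5,5]^2.
μ_θ-semistable layers: μ^(1)=24; μ^(2)=23/3; μ^(3)=3; μ^(4)=-1/2; μ^(5)=-11; μ^(6)=-25

((0, 0, 2, 1, 0); (0, 0, 1, 1, 1); (1, 0, 0, 0, 0); (0, 0, 0, 1, 1); (1, 1, 0, 0, 0); (0, 1, 0, 0, 2))


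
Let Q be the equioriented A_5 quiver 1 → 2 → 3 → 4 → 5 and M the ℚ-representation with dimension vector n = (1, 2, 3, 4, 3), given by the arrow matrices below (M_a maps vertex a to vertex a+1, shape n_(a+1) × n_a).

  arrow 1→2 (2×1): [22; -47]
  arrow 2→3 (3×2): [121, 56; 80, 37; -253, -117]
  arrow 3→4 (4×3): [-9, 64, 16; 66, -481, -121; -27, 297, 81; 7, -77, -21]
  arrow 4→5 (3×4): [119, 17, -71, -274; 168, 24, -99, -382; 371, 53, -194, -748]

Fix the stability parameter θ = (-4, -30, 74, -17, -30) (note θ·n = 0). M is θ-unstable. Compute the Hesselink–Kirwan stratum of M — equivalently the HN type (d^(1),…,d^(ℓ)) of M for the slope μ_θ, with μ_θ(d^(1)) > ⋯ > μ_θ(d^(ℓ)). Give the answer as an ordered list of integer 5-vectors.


Barcode: M ≅ I[1,4], I[2,3], I[3,5], I[4,5]^2. HN layers by μ_θ (6 steps, strictly decreasing):
  μ^(1)=74; μ^(2)=57/2; μ^(3)=9; μ^(4)=-17; μ^(5)=-47/2; μ^(6)=-30

((0, 0, 1, 0, 0); (0, 0, 1, 1, 0); (0, 0, 1, 1, 1); (1, 1, 0, 0, 0); (0, 0, 0, 2, 2); (0, 1, 0, 0, 0))


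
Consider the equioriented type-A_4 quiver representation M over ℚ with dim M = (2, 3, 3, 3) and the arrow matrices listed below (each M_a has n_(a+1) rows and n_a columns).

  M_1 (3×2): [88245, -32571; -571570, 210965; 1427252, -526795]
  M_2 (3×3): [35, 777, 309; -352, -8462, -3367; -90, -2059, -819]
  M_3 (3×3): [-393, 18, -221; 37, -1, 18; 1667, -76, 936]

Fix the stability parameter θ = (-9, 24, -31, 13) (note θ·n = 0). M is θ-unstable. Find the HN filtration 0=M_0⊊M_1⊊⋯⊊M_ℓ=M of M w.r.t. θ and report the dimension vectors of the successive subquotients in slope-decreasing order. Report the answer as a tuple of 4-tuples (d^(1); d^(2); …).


Via rank(M_{q-1}∘⋯∘M_p): M ≅ I[1,4]^2, I[2,4].
μ_θ-semistable layers: μ^(1)=13; μ^(2)=-7/2; μ^(3)=-9

((0, 0, 0, 3); (0, 3, 3, 0); (2, 0, 0, 0))


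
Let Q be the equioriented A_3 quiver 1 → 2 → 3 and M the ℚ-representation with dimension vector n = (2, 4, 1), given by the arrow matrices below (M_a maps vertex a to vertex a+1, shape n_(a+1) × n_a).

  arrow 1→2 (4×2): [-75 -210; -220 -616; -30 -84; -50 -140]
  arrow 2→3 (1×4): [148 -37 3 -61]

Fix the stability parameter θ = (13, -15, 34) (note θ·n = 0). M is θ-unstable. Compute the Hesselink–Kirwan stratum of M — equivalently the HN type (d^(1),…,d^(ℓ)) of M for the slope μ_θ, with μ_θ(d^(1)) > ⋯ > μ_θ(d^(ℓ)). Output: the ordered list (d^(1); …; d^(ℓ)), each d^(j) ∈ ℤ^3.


Via rank(M_{q-1}∘⋯∘M_p): M ≅ I[1,1], I[1,2], I[2,2]^2, I[2,3].
μ_θ-semistable layers: μ^(1)=34; μ^(2)=13; μ^(3)=-1; μ^(4)=-15

((0, 0, 1); (1, 0, 0); (1, 1, 0); (0, 3, 0))


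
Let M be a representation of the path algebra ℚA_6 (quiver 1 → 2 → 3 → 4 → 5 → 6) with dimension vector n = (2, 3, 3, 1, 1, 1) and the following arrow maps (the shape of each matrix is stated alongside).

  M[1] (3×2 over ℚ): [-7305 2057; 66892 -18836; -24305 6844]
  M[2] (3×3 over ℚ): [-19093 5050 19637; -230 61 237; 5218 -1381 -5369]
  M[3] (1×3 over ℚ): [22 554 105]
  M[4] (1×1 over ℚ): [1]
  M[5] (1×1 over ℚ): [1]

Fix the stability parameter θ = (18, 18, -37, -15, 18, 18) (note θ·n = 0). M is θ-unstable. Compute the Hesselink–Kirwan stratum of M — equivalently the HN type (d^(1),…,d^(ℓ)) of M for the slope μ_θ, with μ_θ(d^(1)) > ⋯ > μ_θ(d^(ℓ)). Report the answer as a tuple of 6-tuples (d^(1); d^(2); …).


Barcode: M ≅ I[1,3], I[1,6], I[2,2], I[3,3]. HN layers by μ_θ (4 steps, strictly decreasing):
  μ^(1)=18; μ^(2)=-1/3; μ^(3)=-4; μ^(4)=-37

((0, 1, 0, 0, 1, 1); (1, 1, 1, 0, 0, 0); (1, 1, 1, 1, 0, 0); (0, 0, 1, 0, 0, 0))


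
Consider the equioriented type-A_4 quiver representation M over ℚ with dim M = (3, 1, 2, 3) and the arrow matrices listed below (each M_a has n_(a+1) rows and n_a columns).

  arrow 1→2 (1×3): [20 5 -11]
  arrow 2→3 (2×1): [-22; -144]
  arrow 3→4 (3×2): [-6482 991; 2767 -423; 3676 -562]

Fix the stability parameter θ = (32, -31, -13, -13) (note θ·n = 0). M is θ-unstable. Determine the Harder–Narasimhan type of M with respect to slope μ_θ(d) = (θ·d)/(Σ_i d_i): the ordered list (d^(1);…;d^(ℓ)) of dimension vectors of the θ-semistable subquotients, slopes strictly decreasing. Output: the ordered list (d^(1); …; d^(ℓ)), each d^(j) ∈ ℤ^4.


Via rank(M_{q-1}∘⋯∘M_p): M ≅ I[1,1]^2, I[1,4], I[3,4], I[4,4].
μ_θ-semistable layers: μ^(1)=32; μ^(2)=-25/4; μ^(3)=-13

((2, 0, 0, 0); (1, 1, 1, 1); (0, 0, 1, 2))


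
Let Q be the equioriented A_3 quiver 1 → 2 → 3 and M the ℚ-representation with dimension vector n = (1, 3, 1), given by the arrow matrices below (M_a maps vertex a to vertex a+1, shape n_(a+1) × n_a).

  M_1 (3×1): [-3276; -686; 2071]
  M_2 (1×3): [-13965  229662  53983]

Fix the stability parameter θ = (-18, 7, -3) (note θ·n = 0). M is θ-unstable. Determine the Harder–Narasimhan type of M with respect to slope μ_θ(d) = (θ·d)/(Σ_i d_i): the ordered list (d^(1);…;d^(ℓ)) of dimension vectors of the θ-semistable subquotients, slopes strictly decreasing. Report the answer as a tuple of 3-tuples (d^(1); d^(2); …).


Via rank(M_{q-1}∘⋯∘M_p): M ≅ I[1,3], I[2,2]^2.
μ_θ-semistable layers: μ^(1)=7; μ^(2)=2; μ^(3)=-18

((0, 2, 0); (0, 1, 1); (1, 0, 0))


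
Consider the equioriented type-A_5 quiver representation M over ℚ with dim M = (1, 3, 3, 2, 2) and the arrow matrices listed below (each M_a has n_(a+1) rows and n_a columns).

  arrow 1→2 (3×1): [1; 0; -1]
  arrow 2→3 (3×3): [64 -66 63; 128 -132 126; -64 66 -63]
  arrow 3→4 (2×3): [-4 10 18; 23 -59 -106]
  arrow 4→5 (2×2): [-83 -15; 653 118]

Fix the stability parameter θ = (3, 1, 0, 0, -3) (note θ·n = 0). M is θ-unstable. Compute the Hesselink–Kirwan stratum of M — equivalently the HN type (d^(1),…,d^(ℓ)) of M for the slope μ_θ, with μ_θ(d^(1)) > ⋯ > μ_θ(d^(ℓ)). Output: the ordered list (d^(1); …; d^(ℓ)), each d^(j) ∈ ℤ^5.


Interval decomposition of M: I[1,5], I[2,2]^2, I[3,3], I[3,5].
HN type (ℓ=4): μ^(1)=1; μ^(2)=1/5; μ^(3)=0; μ^(4)=-1

((0, 2, 0, 0, 0); (1, 1, 1, 1, 1); (0, 0, 1, 0, 0); (0, 0, 1, 1, 1))
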